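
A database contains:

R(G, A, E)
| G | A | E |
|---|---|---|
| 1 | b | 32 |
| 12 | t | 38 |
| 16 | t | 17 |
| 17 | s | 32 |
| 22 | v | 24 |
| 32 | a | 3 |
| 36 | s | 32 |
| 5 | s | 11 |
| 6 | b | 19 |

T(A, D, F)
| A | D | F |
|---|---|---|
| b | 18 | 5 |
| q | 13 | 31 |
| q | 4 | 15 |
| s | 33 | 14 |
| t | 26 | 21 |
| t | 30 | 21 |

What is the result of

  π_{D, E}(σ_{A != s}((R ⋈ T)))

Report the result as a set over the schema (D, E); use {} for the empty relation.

{(18, 19), (18, 32), (26, 17), (26, 38), (30, 17), (30, 38)}

R ⋈ T (natural join on A): {(1, b, 32, 18, 5), (12, t, 38, 26, 21), (12, t, 38, 30, 21), (16, t, 17, 26, 21), (16, t, 17, 30, 21), (17, s, 32, 33, 14), (36, s, 32, 33, 14), (5, s, 11, 33, 14), (6, b, 19, 18, 5)}
σ[A != s]: keep tuples satisfying A != s → {(1, b, 32, 18, 5), (12, t, 38, 26, 21), (12, t, 38, 30, 21), (16, t, 17, 26, 21), (16, t, 17, 30, 21), (6, b, 19, 18, 5)}
Keep only column(s) D, E: {(18, 19), (18, 32), (26, 17), (26, 38), (30, 17), (30, 38)}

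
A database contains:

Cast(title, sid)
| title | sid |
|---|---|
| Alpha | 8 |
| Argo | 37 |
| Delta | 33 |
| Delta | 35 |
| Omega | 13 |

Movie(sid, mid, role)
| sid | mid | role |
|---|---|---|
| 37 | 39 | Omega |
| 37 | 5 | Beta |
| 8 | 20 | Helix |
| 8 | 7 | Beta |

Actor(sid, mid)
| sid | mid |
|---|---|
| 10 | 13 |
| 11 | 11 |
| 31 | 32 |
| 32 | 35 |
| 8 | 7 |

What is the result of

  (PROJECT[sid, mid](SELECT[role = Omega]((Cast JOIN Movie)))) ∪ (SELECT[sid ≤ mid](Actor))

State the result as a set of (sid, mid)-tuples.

Joining Cast and Movie on sid yields {(Alpha, 8, 20, Helix), (Alpha, 8, 7, Beta), (Argo, 37, 39, Omega), (Argo, 37, 5, Beta)}.
σ[role = Omega]: keep tuples satisfying role = Omega → {(Argo, 37, 39, Omega)}
Projecting to sid, mid: {(37, 39)}
σ[sid ≤ mid]: keep tuples satisfying sid ≤ mid → {(10, 13), (11, 11), (31, 32), (32, 35)}
Set union of the two operands is {(10, 13), (11, 11), (31, 32), (32, 35), (37, 39)}.

{(10, 13), (11, 11), (31, 32), (32, 35), (37, 39)}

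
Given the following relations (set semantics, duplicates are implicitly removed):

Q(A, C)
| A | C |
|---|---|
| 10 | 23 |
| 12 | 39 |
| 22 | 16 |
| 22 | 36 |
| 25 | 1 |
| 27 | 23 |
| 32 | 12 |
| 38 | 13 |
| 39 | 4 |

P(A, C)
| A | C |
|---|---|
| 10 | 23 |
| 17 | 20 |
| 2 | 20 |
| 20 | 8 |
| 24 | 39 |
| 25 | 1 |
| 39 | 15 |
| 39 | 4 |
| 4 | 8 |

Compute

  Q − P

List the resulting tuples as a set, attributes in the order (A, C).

{(12, 39), (22, 16), (22, 36), (27, 23), (32, 12), (38, 13)}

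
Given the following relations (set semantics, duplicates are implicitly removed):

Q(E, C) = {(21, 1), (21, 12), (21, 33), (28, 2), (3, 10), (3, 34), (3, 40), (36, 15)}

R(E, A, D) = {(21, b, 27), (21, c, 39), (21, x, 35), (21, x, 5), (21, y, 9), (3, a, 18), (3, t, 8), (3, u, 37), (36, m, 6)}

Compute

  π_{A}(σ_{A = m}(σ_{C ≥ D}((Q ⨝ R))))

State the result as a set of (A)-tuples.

Q ⋈ R (natural join on E): {(21, 1, b, 27), (21, 1, c, 39), (21, 1, x, 35), (21, 1, x, 5), (21, 1, y, 9), (21, 12, b, 27), (21, 12, c, 39), (21, 12, x, 35), (21, 12, x, 5), (21, 12, y, 9), (21, 33, b, 27), (21, 33, c, 39), (21, 33, x, 35), (21, 33, x, 5), (21, 33, y, 9), (3, 10, a, 18), (3, 10, t, 8), (3, 10, u, 37), (3, 34, a, 18), (3, 34, t, 8), (3, 34, u, 37), (3, 40, a, 18), (3, 40, t, 8), (3, 40, u, 37), (36, 15, m, 6)}
Filtering on C ≥ D leaves {(21, 12, x, 5), (21, 12, y, 9), (21, 33, b, 27), (21, 33, x, 5), (21, 33, y, 9), (3, 10, t, 8), (3, 34, a, 18), (3, 34, t, 8), (3, 40, a, 18), (3, 40, t, 8), (3, 40, u, 37), (36, 15, m, 6)}.
Filtering on A = m leaves {(36, 15, m, 6)}.
Keep only column(s) A: {m}

{m}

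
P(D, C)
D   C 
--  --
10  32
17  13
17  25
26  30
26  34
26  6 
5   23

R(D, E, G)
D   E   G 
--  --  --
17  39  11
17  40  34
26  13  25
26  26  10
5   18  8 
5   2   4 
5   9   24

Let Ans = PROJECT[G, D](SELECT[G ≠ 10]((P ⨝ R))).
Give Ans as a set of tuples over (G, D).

P ⋈ R (natural join on D): {(17, 13, 39, 11), (17, 13, 40, 34), (17, 25, 39, 11), (17, 25, 40, 34), (26, 30, 13, 25), (26, 30, 26, 10), (26, 34, 13, 25), (26, 34, 26, 10), (26, 6, 13, 25), (26, 6, 26, 10), (5, 23, 18, 8), (5, 23, 2, 4), (5, 23, 9, 24)}
Apply σ_{G ≠ 10}; surviving tuples: {(17, 13, 39, 11), (17, 13, 40, 34), (17, 25, 39, 11), (17, 25, 40, 34), (26, 30, 13, 25), (26, 34, 13, 25), (26, 6, 13, 25), (5, 23, 18, 8), (5, 23, 2, 4), (5, 23, 9, 24)}
Keep only column(s) G, D (4 duplicate(s) eliminated): {(11, 17), (24, 5), (25, 26), (34, 17), (4, 5), (8, 5)}

{(11, 17), (24, 5), (25, 26), (34, 17), (4, 5), (8, 5)}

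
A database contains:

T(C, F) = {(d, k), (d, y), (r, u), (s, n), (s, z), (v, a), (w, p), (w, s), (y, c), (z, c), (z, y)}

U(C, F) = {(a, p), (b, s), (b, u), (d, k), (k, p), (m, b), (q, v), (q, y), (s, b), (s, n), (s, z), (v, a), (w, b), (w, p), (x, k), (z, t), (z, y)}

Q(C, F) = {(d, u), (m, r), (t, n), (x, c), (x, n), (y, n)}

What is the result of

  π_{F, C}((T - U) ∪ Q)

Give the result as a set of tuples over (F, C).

{(c, x), (c, y), (c, z), (n, t), (n, x), (n, y), (r, m), (s, w), (u, d), (u, r), (y, d)}

Set difference of the two operands is {(d, y), (r, u), (w, s), (y, c), (z, c)}.
Set union of the two operands is {(d, u), (d, y), (m, r), (r, u), (t, n), (w, s), (x, c), (x, n), (y, c), (y, n), (z, c)}.
Keep only column(s) F, C: {(c, x), (c, y), (c, z), (n, t), (n, x), (n, y), (r, m), (s, w), (u, d), (u, r), (y, d)}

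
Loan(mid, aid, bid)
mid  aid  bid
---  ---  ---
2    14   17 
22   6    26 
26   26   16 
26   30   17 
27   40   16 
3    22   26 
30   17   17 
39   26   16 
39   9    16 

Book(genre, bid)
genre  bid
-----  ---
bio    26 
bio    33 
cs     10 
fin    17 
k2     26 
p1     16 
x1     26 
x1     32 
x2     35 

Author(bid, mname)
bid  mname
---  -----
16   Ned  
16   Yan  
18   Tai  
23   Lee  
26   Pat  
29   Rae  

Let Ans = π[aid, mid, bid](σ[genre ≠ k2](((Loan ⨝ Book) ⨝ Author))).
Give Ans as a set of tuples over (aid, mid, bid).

Natural join on bid: {(2, 14, 17, fin), (22, 6, 26, bio), (22, 6, 26, k2), (22, 6, 26, x1), (26, 26, 16, p1), (26, 30, 17, fin), (27, 40, 16, p1), (3, 22, 26, bio), (3, 22, 26, k2), (3, 22, 26, x1), (30, 17, 17, fin), (39, 26, 16, p1), (39, 9, 16, p1)}
Natural join on bid: {(22, 6, 26, bio, Pat), (22, 6, 26, k2, Pat), (22, 6, 26, x1, Pat), (26, 26, 16, p1, Ned), (26, 26, 16, p1, Yan), (27, 40, 16, p1, Ned), (27, 40, 16, p1, Yan), (3, 22, 26, bio, Pat), (3, 22, 26, k2, Pat), (3, 22, 26, x1, Pat), (39, 26, 16, p1, Ned), (39, 26, 16, p1, Yan), (39, 9, 16, p1, Ned), (39, 9, 16, p1, Yan)}
Filtering on genre ≠ k2 leaves {(22, 6, 26, bio, Pat), (22, 6, 26, x1, Pat), (26, 26, 16, p1, Ned), (26, 26, 16, p1, Yan), (27, 40, 16, p1, Ned), (27, 40, 16, p1, Yan), (3, 22, 26, bio, Pat), (3, 22, 26, x1, Pat), (39, 26, 16, p1, Ned), (39, 26, 16, p1, Yan), (39, 9, 16, p1, Ned), (39, 9, 16, p1, Yan)}.
π[aid, mid, bid]: project onto (aid, mid, bid) (6 duplicate(s) eliminated) → {(22, 3, 26), (26, 26, 16), (26, 39, 16), (40, 27, 16), (6, 22, 26), (9, 39, 16)}

{(22, 3, 26), (26, 26, 16), (26, 39, 16), (40, 27, 16), (6, 22, 26), (9, 39, 16)}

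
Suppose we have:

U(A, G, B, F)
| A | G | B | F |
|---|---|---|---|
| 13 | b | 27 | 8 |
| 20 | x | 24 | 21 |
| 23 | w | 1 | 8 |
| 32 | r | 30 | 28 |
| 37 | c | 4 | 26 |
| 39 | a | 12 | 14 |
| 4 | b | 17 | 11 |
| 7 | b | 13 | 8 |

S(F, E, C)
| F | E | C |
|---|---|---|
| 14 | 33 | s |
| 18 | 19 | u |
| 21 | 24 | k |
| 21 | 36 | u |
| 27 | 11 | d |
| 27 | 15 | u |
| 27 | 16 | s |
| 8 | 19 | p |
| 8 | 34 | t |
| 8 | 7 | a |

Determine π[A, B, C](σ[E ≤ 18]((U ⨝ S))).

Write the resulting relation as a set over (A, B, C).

Joining U and S on F yields {(13, b, 27, 8, 19, p), (13, b, 27, 8, 34, t), (13, b, 27, 8, 7, a), (20, x, 24, 21, 24, k), (20, x, 24, 21, 36, u), (23, w, 1, 8, 19, p), (23, w, 1, 8, 34, t), (23, w, 1, 8, 7, a), (39, a, 12, 14, 33, s), (7, b, 13, 8, 19, p), (7, b, 13, 8, 34, t), (7, b, 13, 8, 7, a)}.
σ[E ≤ 18]: keep tuples satisfying E ≤ 18 → {(13, b, 27, 8, 7, a), (23, w, 1, 8, 7, a), (7, b, 13, 8, 7, a)}
Projecting to A, B, C: {(13, 27, a), (23, 1, a), (7, 13, a)}

{(13, 27, a), (23, 1, a), (7, 13, a)}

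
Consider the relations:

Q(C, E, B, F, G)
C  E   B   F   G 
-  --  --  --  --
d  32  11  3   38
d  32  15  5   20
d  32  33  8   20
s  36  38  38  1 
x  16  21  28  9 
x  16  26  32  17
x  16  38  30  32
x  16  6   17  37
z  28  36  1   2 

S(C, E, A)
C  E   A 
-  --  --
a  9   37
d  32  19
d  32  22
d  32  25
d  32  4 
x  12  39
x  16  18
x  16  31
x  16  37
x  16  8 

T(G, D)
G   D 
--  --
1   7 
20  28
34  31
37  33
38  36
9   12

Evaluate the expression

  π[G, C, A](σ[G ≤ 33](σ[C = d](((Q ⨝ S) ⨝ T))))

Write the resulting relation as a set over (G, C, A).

{(20, d, 19), (20, d, 22), (20, d, 25), (20, d, 4)}

Joining Q and S on C, E yields {(d, 32, 11, 3, 38, 19), (d, 32, 11, 3, 38, 22), (d, 32, 11, 3, 38, 25), (d, 32, 11, 3, 38, 4), (d, 32, 15, 5, 20, 19), (d, 32, 15, 5, 20, 22), (d, 32, 15, 5, 20, 25), (d, 32, 15, 5, 20, 4), (d, 32, 33, 8, 20, 19), (d, 32, 33, 8, 20, 22), (d, 32, 33, 8, 20, 25), (d, 32, 33, 8, 20, 4), (x, 16, 21, 28, 9, 18), (x, 16, 21, 28, 9, 31), (x, 16, 21, 28, 9, 37), (x, 16, 21, 28, 9, 8), (x, 16, 26, 32, 17, 18), (x, 16, 26, 32, 17, 31), (x, 16, 26, 32, 17, 37), (x, 16, 26, 32, 17, 8), (x, 16, 38, 30, 32, 18), (x, 16, 38, 30, 32, 31), (x, 16, 38, 30, 32, 37), (x, 16, 38, 30, 32, 8), (x, 16, 6, 17, 37, 18), (x, 16, 6, 17, 37, 31), (x, 16, 6, 17, 37, 37), (x, 16, 6, 17, 37, 8)}.
Joining (Q ⨝ S) and T on G yields {(d, 32, 11, 3, 38, 19, 36), (d, 32, 11, 3, 38, 22, 36), (d, 32, 11, 3, 38, 25, 36), (d, 32, 11, 3, 38, 4, 36), (d, 32, 15, 5, 20, 19, 28), (d, 32, 15, 5, 20, 22, 28), (d, 32, 15, 5, 20, 25, 28), (d, 32, 15, 5, 20, 4, 28), (d, 32, 33, 8, 20, 19, 28), (d, 32, 33, 8, 20, 22, 28), (d, 32, 33, 8, 20, 25, 28), (d, 32, 33, 8, 20, 4, 28), (x, 16, 21, 28, 9, 18, 12), (x, 16, 21, 28, 9, 31, 12), (x, 16, 21, 28, 9, 37, 12), (x, 16, 21, 28, 9, 8, 12), (x, 16, 6, 17, 37, 18, 33), (x, 16, 6, 17, 37, 31, 33), (x, 16, 6, 17, 37, 37, 33), (x, 16, 6, 17, 37, 8, 33)}.
σ[C = d]: keep tuples satisfying C = d → {(d, 32, 11, 3, 38, 19, 36), (d, 32, 11, 3, 38, 22, 36), (d, 32, 11, 3, 38, 25, 36), (d, 32, 11, 3, 38, 4, 36), (d, 32, 15, 5, 20, 19, 28), (d, 32, 15, 5, 20, 22, 28), (d, 32, 15, 5, 20, 25, 28), (d, 32, 15, 5, 20, 4, 28), (d, 32, 33, 8, 20, 19, 28), (d, 32, 33, 8, 20, 22, 28), (d, 32, 33, 8, 20, 25, 28), (d, 32, 33, 8, 20, 4, 28)}
σ[G ≤ 33]: keep tuples satisfying G ≤ 33 → {(d, 32, 15, 5, 20, 19, 28), (d, 32, 15, 5, 20, 22, 28), (d, 32, 15, 5, 20, 25, 28), (d, 32, 15, 5, 20, 4, 28), (d, 32, 33, 8, 20, 19, 28), (d, 32, 33, 8, 20, 22, 28), (d, 32, 33, 8, 20, 25, 28), (d, 32, 33, 8, 20, 4, 28)}
Keep only column(s) G, C, A (4 duplicate(s) eliminated): {(20, d, 19), (20, d, 22), (20, d, 25), (20, d, 4)}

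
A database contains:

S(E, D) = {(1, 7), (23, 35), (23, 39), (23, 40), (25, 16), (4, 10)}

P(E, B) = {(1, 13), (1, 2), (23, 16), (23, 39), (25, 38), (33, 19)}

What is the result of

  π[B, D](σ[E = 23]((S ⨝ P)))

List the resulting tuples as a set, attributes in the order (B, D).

{(16, 35), (16, 39), (16, 40), (39, 35), (39, 39), (39, 40)}

Joining S and P on E yields {(1, 7, 13), (1, 7, 2), (23, 35, 16), (23, 35, 39), (23, 39, 16), (23, 39, 39), (23, 40, 16), (23, 40, 39), (25, 16, 38)}.
σ[E = 23]: keep tuples satisfying E = 23 → {(23, 35, 16), (23, 35, 39), (23, 39, 16), (23, 39, 39), (23, 40, 16), (23, 40, 39)}
Projecting to B, D: {(16, 35), (16, 39), (16, 40), (39, 35), (39, 39), (39, 40)}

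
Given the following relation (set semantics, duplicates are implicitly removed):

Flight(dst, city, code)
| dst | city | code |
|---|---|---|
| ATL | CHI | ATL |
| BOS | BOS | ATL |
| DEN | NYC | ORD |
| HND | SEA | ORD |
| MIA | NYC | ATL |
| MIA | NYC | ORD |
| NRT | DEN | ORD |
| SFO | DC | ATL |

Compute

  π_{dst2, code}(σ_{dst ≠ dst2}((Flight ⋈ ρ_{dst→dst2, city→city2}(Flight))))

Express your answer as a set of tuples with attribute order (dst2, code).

{(ATL, ATL), (BOS, ATL), (DEN, ORD), (HND, ORD), (MIA, ATL), (MIA, ORD), (NRT, ORD), (SFO, ATL)}

ρ[dst→dst2, city→city2]: schema becomes (dst2, city2, code); tuples unchanged.
Natural join on code: {(ATL, CHI, ATL, ATL, CHI), (ATL, CHI, ATL, BOS, BOS), (ATL, CHI, ATL, MIA, NYC), (ATL, CHI, ATL, SFO, DC), (BOS, BOS, ATL, ATL, CHI), (BOS, BOS, ATL, BOS, BOS), (BOS, BOS, ATL, MIA, NYC), (BOS, BOS, ATL, SFO, DC), (DEN, NYC, ORD, DEN, NYC), (DEN, NYC, ORD, HND, SEA), (DEN, NYC, ORD, MIA, NYC), (DEN, NYC, ORD, NRT, DEN), (HND, SEA, ORD, DEN, NYC), (HND, SEA, ORD, HND, SEA), (HND, SEA, ORD, MIA, NYC), (HND, SEA, ORD, NRT, DEN), (MIA, NYC, ATL, ATL, CHI), (MIA, NYC, ATL, BOS, BOS), (MIA, NYC, ATL, MIA, NYC), (MIA, NYC, ATL, SFO, DC), (MIA, NYC, ORD, DEN, NYC), (MIA, NYC, ORD, HND, SEA), (MIA, NYC, ORD, MIA, NYC), (MIA, NYC, ORD, NRT, DEN), (NRT, DEN, ORD, DEN, NYC), (NRT, DEN, ORD, HND, SEA), (NRT, DEN, ORD, MIA, NYC), (NRT, DEN, ORD, NRT, DEN), (SFO, DC, ATL, ATL, CHI), (SFO, DC, ATL, BOS, BOS), (SFO, DC, ATL, MIA, NYC), (SFO, DC, ATL, SFO, DC)}
Apply σ_{dst ≠ dst2}; surviving tuples: {(ATL, CHI, ATL, BOS, BOS), (ATL, CHI, ATL, MIA, NYC), (ATL, CHI, ATL, SFO, DC), (BOS, BOS, ATL, ATL, CHI), (BOS, BOS, ATL, MIA, NYC), (BOS, BOS, ATL, SFO, DC), (DEN, NYC, ORD, HND, SEA), (DEN, NYC, ORD, MIA, NYC), (DEN, NYC, ORD, NRT, DEN), (HND, SEA, ORD, DEN, NYC), (HND, SEA, ORD, MIA, NYC), (HND, SEA, ORD, NRT, DEN), (MIA, NYC, ATL, ATL, CHI), (MIA, NYC, ATL, BOS, BOS), (MIA, NYC, ATL, SFO, DC), (MIA, NYC, ORD, DEN, NYC), (MIA, NYC, ORD, HND, SEA), (MIA, NYC, ORD, NRT, DEN), (NRT, DEN, ORD, DEN, NYC), (NRT, DEN, ORD, HND, SEA), (NRT, DEN, ORD, MIA, NYC), (SFO, DC, ATL, ATL, CHI), (SFO, DC, ATL, BOS, BOS), (SFO, DC, ATL, MIA, NYC)}
Projecting to dst2, code (16 duplicate(s) eliminated): {(ATL, ATL), (BOS, ATL), (DEN, ORD), (HND, ORD), (MIA, ATL), (MIA, ORD), (NRT, ORD), (SFO, ATL)}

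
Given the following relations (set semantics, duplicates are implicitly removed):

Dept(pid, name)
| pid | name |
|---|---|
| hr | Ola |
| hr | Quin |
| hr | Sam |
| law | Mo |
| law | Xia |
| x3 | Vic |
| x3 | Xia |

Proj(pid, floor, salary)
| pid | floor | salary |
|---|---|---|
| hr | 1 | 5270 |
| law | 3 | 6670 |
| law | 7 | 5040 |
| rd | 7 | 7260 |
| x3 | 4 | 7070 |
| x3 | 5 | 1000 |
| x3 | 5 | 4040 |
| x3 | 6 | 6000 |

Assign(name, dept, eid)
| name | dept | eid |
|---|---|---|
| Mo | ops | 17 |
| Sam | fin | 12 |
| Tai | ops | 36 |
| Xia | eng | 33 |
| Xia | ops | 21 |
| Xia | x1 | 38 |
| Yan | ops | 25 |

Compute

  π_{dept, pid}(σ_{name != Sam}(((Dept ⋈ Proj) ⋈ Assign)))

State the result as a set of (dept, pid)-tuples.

Natural join on pid: {(hr, Ola, 1, 5270), (hr, Quin, 1, 5270), (hr, Sam, 1, 5270), (law, Mo, 3, 6670), (law, Mo, 7, 5040), (law, Xia, 3, 6670), (law, Xia, 7, 5040), (x3, Vic, 4, 7070), (x3, Vic, 5, 1000), (x3, Vic, 5, 4040), (x3, Vic, 6, 6000), (x3, Xia, 4, 7070), (x3, Xia, 5, 1000), (x3, Xia, 5, 4040), (x3, Xia, 6, 6000)}
Natural join on name: {(hr, Sam, 1, 5270, fin, 12), (law, Mo, 3, 6670, ops, 17), (law, Mo, 7, 5040, ops, 17), (law, Xia, 3, 6670, eng, 33), (law, Xia, 3, 6670, ops, 21), (law, Xia, 3, 6670, x1, 38), (law, Xia, 7, 5040, eng, 33), (law, Xia, 7, 5040, ops, 21), (law, Xia, 7, 5040, x1, 38), (x3, Xia, 4, 7070, eng, 33), (x3, Xia, 4, 7070, ops, 21), (x3, Xia, 4, 7070, x1, 38), (x3, Xia, 5, 1000, eng, 33), (x3, Xia, 5, 1000, ops, 21), (x3, Xia, 5, 1000, x1, 38), (x3, Xia, 5, 4040, eng, 33), (x3, Xia, 5, 4040, ops, 21), (x3, Xia, 5, 4040, x1, 38), (x3, Xia, 6, 6000, eng, 33), (x3, Xia, 6, 6000, ops, 21), (x3, Xia, 6, 6000, x1, 38)}
Filtering on name != Sam leaves {(law, Mo, 3, 6670, ops, 17), (law, Mo, 7, 5040, ops, 17), (law, Xia, 3, 6670, eng, 33), (law, Xia, 3, 6670, ops, 21), (law, Xia, 3, 6670, x1, 38), (law, Xia, 7, 5040, eng, 33), (law, Xia, 7, 5040, ops, 21), (law, Xia, 7, 5040, x1, 38), (x3, Xia, 4, 7070, eng, 33), (x3, Xia, 4, 7070, ops, 21), (x3, Xia, 4, 7070, x1, 38), (x3, Xia, 5, 1000, eng, 33), (x3, Xia, 5, 1000, ops, 21), (x3, Xia, 5, 1000, x1, 38), (x3, Xia, 5, 4040, eng, 33), (x3, Xia, 5, 4040, ops, 21), (x3, Xia, 5, 4040, x1, 38), (x3, Xia, 6, 6000, eng, 33), (x3, Xia, 6, 6000, ops, 21), (x3, Xia, 6, 6000, x1, 38)}.
π_{dept, pid} gives {(eng, law), (eng, x3), (ops, law), (ops, x3), (x1, law), (x1, x3)} (14 duplicate(s) eliminated).

{(eng, law), (eng, x3), (ops, law), (ops, x3), (x1, law), (x1, x3)}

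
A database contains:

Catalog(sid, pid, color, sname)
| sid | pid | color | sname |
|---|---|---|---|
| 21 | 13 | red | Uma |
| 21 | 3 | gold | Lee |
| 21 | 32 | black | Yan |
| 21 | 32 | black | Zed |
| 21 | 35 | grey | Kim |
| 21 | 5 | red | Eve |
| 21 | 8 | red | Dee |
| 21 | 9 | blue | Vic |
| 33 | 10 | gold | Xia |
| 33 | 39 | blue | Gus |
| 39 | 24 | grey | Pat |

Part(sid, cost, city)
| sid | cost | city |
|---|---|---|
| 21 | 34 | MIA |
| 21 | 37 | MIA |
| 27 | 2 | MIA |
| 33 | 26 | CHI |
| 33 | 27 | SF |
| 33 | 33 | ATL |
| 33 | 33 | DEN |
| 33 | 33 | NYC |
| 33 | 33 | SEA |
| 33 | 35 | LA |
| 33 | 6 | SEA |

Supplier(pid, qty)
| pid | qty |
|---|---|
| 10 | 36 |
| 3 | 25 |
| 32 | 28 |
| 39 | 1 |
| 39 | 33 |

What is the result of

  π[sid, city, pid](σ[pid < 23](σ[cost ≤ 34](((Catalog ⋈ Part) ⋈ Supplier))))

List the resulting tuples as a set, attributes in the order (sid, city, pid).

{(21, MIA, 3), (33, ATL, 10), (33, CHI, 10), (33, DEN, 10), (33, NYC, 10), (33, SEA, 10), (33, SF, 10)}

Natural join on sid: {(21, 13, red, Uma, 34, MIA), (21, 13, red, Uma, 37, MIA), (21, 3, gold, Lee, 34, MIA), (21, 3, gold, Lee, 37, MIA), (21, 32, black, Yan, 34, MIA), (21, 32, black, Yan, 37, MIA), (21, 32, black, Zed, 34, MIA), (21, 32, black, Zed, 37, MIA), (21, 35, grey, Kim, 34, MIA), (21, 35, grey, Kim, 37, MIA), (21, 5, red, Eve, 34, MIA), (21, 5, red, Eve, 37, MIA), (21, 8, red, Dee, 34, MIA), (21, 8, red, Dee, 37, MIA), (21, 9, blue, Vic, 34, MIA), (21, 9, blue, Vic, 37, MIA), (33, 10, gold, Xia, 26, CHI), (33, 10, gold, Xia, 27, SF), (33, 10, gold, Xia, 33, ATL), (33, 10, gold, Xia, 33, DEN), (33, 10, gold, Xia, 33, NYC), (33, 10, gold, Xia, 33, SEA), (33, 10, gold, Xia, 35, LA), (33, 10, gold, Xia, 6, SEA), (33, 39, blue, Gus, 26, CHI), (33, 39, blue, Gus, 27, SF), (33, 39, blue, Gus, 33, ATL), (33, 39, blue, Gus, 33, DEN), (33, 39, blue, Gus, 33, NYC), (33, 39, blue, Gus, 33, SEA), (33, 39, blue, Gus, 35, LA), (33, 39, blue, Gus, 6, SEA)}
Natural join on pid: {(21, 3, gold, Lee, 34, MIA, 25), (21, 3, gold, Lee, 37, MIA, 25), (21, 32, black, Yan, 34, MIA, 28), (21, 32, black, Yan, 37, MIA, 28), (21, 32, black, Zed, 34, MIA, 28), (21, 32, black, Zed, 37, MIA, 28), (33, 10, gold, Xia, 26, CHI, 36), (33, 10, gold, Xia, 27, SF, 36), (33, 10, gold, Xia, 33, ATL, 36), (33, 10, gold, Xia, 33, DEN, 36), (33, 10, gold, Xia, 33, NYC, 36), (33, 10, gold, Xia, 33, SEA, 36), (33, 10, gold, Xia, 35, LA, 36), (33, 10, gold, Xia, 6, SEA, 36), (33, 39, blue, Gus, 26, CHI, 1), (33, 39, blue, Gus, 26, CHI, 33), (33, 39, blue, Gus, 27, SF, 1), (33, 39, blue, Gus, 27, SF, 33), (33, 39, blue, Gus, 33, ATL, 1), (33, 39, blue, Gus, 33, ATL, 33), (33, 39, blue, Gus, 33, DEN, 1), (33, 39, blue, Gus, 33, DEN, 33), (33, 39, blue, Gus, 33, NYC, 1), (33, 39, blue, Gus, 33, NYC, 33), (33, 39, blue, Gus, 33, SEA, 1), (33, 39, blue, Gus, 33, SEA, 33), (33, 39, blue, Gus, 35, LA, 1), (33, 39, blue, Gus, 35, LA, 33), (33, 39, blue, Gus, 6, SEA, 1), (33, 39, blue, Gus, 6, SEA, 33)}
Filtering on cost ≤ 34 leaves {(21, 3, gold, Lee, 34, MIA, 25), (21, 32, black, Yan, 34, MIA, 28), (21, 32, black, Zed, 34, MIA, 28), (33, 10, gold, Xia, 26, CHI, 36), (33, 10, gold, Xia, 27, SF, 36), (33, 10, gold, Xia, 33, ATL, 36), (33, 10, gold, Xia, 33, DEN, 36), (33, 10, gold, Xia, 33, NYC, 36), (33, 10, gold, Xia, 33, SEA, 36), (33, 10, gold, Xia, 6, SEA, 36), (33, 39, blue, Gus, 26, CHI, 1), (33, 39, blue, Gus, 26, CHI, 33), (33, 39, blue, Gus, 27, SF, 1), (33, 39, blue, Gus, 27, SF, 33), (33, 39, blue, Gus, 33, ATL, 1), (33, 39, blue, Gus, 33, ATL, 33), (33, 39, blue, Gus, 33, DEN, 1), (33, 39, blue, Gus, 33, DEN, 33), (33, 39, blue, Gus, 33, NYC, 1), (33, 39, blue, Gus, 33, NYC, 33), (33, 39, blue, Gus, 33, SEA, 1), (33, 39, blue, Gus, 33, SEA, 33), (33, 39, blue, Gus, 6, SEA, 1), (33, 39, blue, Gus, 6, SEA, 33)}.
Filtering on pid < 23 leaves {(21, 3, gold, Lee, 34, MIA, 25), (33, 10, gold, Xia, 26, CHI, 36), (33, 10, gold, Xia, 27, SF, 36), (33, 10, gold, Xia, 33, ATL, 36), (33, 10, gold, Xia, 33, DEN, 36), (33, 10, gold, Xia, 33, NYC, 36), (33, 10, gold, Xia, 33, SEA, 36), (33, 10, gold, Xia, 6, SEA, 36)}.
π[sid, city, pid]: project onto (sid, city, pid) (1 duplicate(s) eliminated) → {(21, MIA, 3), (33, ATL, 10), (33, CHI, 10), (33, DEN, 10), (33, NYC, 10), (33, SEA, 10), (33, SF, 10)}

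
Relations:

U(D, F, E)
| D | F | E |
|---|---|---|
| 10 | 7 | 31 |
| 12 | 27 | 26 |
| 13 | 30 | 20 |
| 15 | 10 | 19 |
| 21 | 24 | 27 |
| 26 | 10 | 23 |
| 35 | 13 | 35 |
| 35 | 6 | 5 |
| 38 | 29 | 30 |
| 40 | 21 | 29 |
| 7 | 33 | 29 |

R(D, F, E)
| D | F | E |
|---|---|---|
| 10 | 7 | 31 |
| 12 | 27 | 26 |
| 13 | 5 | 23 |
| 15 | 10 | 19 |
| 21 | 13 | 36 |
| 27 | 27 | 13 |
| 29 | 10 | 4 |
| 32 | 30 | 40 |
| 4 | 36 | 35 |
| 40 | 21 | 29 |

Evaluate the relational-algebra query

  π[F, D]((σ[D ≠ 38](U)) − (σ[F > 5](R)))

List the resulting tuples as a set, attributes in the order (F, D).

{(10, 26), (13, 35), (24, 21), (30, 13), (33, 7), (6, 35)}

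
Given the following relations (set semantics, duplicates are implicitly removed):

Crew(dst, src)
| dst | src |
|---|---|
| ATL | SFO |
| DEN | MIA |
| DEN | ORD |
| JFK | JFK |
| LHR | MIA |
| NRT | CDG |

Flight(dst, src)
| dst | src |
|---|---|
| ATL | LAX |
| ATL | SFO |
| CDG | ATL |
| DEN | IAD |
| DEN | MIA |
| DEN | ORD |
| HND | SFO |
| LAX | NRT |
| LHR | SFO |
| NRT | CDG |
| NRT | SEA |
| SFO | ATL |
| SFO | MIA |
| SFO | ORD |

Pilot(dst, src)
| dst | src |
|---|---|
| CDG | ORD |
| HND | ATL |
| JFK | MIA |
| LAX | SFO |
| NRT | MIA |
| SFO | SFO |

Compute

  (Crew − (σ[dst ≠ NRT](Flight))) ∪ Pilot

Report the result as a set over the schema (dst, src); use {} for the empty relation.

Apply σ_{dst ≠ NRT}; surviving tuples: {(ATL, LAX), (ATL, SFO), (CDG, ATL), (DEN, IAD), (DEN, MIA), (DEN, ORD), (HND, SFO), (LAX, NRT), (LHR, SFO), (SFO, ATL), (SFO, MIA), (SFO, ORD)}
Taking the difference: {(JFK, JFK), (LHR, MIA), (NRT, CDG)}
Taking the union: {(CDG, ORD), (HND, ATL), (JFK, JFK), (JFK, MIA), (LAX, SFO), (LHR, MIA), (NRT, CDG), (NRT, MIA), (SFO, SFO)}

{(CDG, ORD), (HND, ATL), (JFK, JFK), (JFK, MIA), (LAX, SFO), (LHR, MIA), (NRT, CDG), (NRT, MIA), (SFO, SFO)}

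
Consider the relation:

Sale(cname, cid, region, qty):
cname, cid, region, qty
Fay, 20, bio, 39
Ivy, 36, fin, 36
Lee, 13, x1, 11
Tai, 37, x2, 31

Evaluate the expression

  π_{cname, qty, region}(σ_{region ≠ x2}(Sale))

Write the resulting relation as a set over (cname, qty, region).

{(Fay, 39, bio), (Ivy, 36, fin), (Lee, 11, x1)}

Filtering on region ≠ x2 leaves {(Fay, 20, bio, 39), (Ivy, 36, fin, 36), (Lee, 13, x1, 11)}.
π_{cname, qty, region} gives {(Fay, 39, bio), (Ivy, 36, fin), (Lee, 11, x1)}.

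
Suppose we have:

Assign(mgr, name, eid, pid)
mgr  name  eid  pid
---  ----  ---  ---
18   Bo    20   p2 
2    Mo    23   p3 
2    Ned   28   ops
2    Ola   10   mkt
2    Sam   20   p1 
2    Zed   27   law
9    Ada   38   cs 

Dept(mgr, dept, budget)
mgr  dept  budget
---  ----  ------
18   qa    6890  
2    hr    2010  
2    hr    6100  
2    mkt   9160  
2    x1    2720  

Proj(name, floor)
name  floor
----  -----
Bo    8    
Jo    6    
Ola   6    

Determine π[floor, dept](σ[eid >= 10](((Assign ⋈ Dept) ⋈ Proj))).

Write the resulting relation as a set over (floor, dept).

Joining Assign and Dept on mgr yields {(18, Bo, 20, p2, qa, 6890), (2, Mo, 23, p3, hr, 2010), (2, Mo, 23, p3, hr, 6100), (2, Mo, 23, p3, mkt, 9160), (2, Mo, 23, p3, x1, 2720), (2, Ned, 28, ops, hr, 2010), (2, Ned, 28, ops, hr, 6100), (2, Ned, 28, ops, mkt, 9160), (2, Ned, 28, ops, x1, 2720), (2, Ola, 10, mkt, hr, 2010), (2, Ola, 10, mkt, hr, 6100), (2, Ola, 10, mkt, mkt, 9160), (2, Ola, 10, mkt, x1, 2720), (2, Sam, 20, p1, hr, 2010), (2, Sam, 20, p1, hr, 6100), (2, Sam, 20, p1, mkt, 9160), (2, Sam, 20, p1, x1, 2720), (2, Zed, 27, law, hr, 2010), (2, Zed, 27, law, hr, 6100), (2, Zed, 27, law, mkt, 9160), (2, Zed, 27, law, x1, 2720)}.
Joining (Assign ⋈ Dept) and Proj on name yields {(18, Bo, 20, p2, qa, 6890, 8), (2, Ola, 10, mkt, hr, 2010, 6), (2, Ola, 10, mkt, hr, 6100, 6), (2, Ola, 10, mkt, mkt, 9160, 6), (2, Ola, 10, mkt, x1, 2720, 6)}.
σ[eid >= 10]: keep tuples satisfying eid >= 10 → {(18, Bo, 20, p2, qa, 6890, 8), (2, Ola, 10, mkt, hr, 2010, 6), (2, Ola, 10, mkt, hr, 6100, 6), (2, Ola, 10, mkt, mkt, 9160, 6), (2, Ola, 10, mkt, x1, 2720, 6)}
Keep only column(s) floor, dept (1 duplicate(s) eliminated): {(6, hr), (6, mkt), (6, x1), (8, qa)}

{(6, hr), (6, mkt), (6, x1), (8, qa)}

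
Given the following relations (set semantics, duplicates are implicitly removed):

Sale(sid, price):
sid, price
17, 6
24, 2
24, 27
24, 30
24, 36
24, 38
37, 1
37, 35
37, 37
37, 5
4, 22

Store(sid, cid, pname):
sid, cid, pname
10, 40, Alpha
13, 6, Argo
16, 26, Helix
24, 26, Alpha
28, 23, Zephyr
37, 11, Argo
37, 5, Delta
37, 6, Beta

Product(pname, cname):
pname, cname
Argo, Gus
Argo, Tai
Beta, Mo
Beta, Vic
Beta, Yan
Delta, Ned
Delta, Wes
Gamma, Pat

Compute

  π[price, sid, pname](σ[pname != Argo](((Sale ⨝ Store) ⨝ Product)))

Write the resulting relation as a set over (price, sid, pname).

Sale ⋈ Store (natural join on sid): {(24, 2, 26, Alpha), (24, 27, 26, Alpha), (24, 30, 26, Alpha), (24, 36, 26, Alpha), (24, 38, 26, Alpha), (37, 1, 11, Argo), (37, 1, 5, Delta), (37, 1, 6, Beta), (37, 35, 11, Argo), (37, 35, 5, Delta), (37, 35, 6, Beta), (37, 37, 11, Argo), (37, 37, 5, Delta), (37, 37, 6, Beta), (37, 5, 11, Argo), (37, 5, 5, Delta), (37, 5, 6, Beta)}
(Sale ⨝ Store) ⋈ Product (natural join on pname): {(37, 1, 11, Argo, Gus), (37, 1, 11, Argo, Tai), (37, 1, 5, Delta, Ned), (37, 1, 5, Delta, Wes), (37, 1, 6, Beta, Mo), (37, 1, 6, Beta, Vic), (37, 1, 6, Beta, Yan), (37, 35, 11, Argo, Gus), (37, 35, 11, Argo, Tai), (37, 35, 5, Delta, Ned), (37, 35, 5, Delta, Wes), (37, 35, 6, Beta, Mo), (37, 35, 6, Beta, Vic), (37, 35, 6, Beta, Yan), (37, 37, 11, Argo, Gus), (37, 37, 11, Argo, Tai), (37, 37, 5, Delta, Ned), (37, 37, 5, Delta, Wes), (37, 37, 6, Beta, Mo), (37, 37, 6, Beta, Vic), (37, 37, 6, Beta, Yan), (37, 5, 11, Argo, Gus), (37, 5, 11, Argo, Tai), (37, 5, 5, Delta, Ned), (37, 5, 5, Delta, Wes), (37, 5, 6, Beta, Mo), (37, 5, 6, Beta, Vic), (37, 5, 6, Beta, Yan)}
σ[pname != Argo]: keep tuples satisfying pname != Argo → {(37, 1, 5, Delta, Ned), (37, 1, 5, Delta, Wes), (37, 1, 6, Beta, Mo), (37, 1, 6, Beta, Vic), (37, 1, 6, Beta, Yan), (37, 35, 5, Delta, Ned), (37, 35, 5, Delta, Wes), (37, 35, 6, Beta, Mo), (37, 35, 6, Beta, Vic), (37, 35, 6, Beta, Yan), (37, 37, 5, Delta, Ned), (37, 37, 5, Delta, Wes), (37, 37, 6, Beta, Mo), (37, 37, 6, Beta, Vic), (37, 37, 6, Beta, Yan), (37, 5, 5, Delta, Ned), (37, 5, 5, Delta, Wes), (37, 5, 6, Beta, Mo), (37, 5, 6, Beta, Vic), (37, 5, 6, Beta, Yan)}
π[price, sid, pname]: project onto (price, sid, pname) (12 duplicate(s) eliminated) → {(1, 37, Beta), (1, 37, Delta), (35, 37, Beta), (35, 37, Delta), (37, 37, Beta), (37, 37, Delta), (5, 37, Beta), (5, 37, Delta)}

{(1, 37, Beta), (1, 37, Delta), (35, 37, Beta), (35, 37, Delta), (37, 37, Beta), (37, 37, Delta), (5, 37, Beta), (5, 37, Delta)}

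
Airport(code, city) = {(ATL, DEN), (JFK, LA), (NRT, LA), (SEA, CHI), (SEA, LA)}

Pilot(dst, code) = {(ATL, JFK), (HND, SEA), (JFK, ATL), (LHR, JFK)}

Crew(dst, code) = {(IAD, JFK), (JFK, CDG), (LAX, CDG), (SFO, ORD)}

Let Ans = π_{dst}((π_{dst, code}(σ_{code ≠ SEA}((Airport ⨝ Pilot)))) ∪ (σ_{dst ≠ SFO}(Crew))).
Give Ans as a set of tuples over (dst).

Natural join on code: {(ATL, DEN, JFK), (JFK, LA, ATL), (JFK, LA, LHR), (SEA, CHI, HND), (SEA, LA, HND)}
σ[code ≠ SEA]: keep tuples satisfying code ≠ SEA → {(ATL, DEN, JFK), (JFK, LA, ATL), (JFK, LA, LHR)}
π[dst, code]: project onto (dst, code) → {(ATL, JFK), (JFK, ATL), (LHR, JFK)}
σ[dst ≠ SFO]: keep tuples satisfying dst ≠ SFO → {(IAD, JFK), (JFK, CDG), (LAX, CDG)}
Union: {(ATL, JFK), (JFK, ATL), (LHR, JFK)} with {(IAD, JFK), (JFK, CDG), (LAX, CDG)} → {(ATL, JFK), (IAD, JFK), (JFK, ATL), (JFK, CDG), (LAX, CDG), (LHR, JFK)}
π[dst]: project onto (dst) (1 duplicate(s) eliminated) → {ATL, IAD, JFK, LAX, LHR}

{ATL, IAD, JFK, LAX, LHR}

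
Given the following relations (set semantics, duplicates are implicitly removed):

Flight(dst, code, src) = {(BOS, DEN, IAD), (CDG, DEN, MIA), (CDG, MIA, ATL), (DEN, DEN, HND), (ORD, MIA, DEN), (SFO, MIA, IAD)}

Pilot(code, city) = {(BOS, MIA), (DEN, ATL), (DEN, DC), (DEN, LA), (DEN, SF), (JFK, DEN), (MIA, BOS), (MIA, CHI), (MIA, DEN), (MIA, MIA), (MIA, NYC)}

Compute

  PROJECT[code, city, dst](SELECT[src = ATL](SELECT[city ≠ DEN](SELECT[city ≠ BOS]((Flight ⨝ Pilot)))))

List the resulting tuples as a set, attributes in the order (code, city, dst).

{(MIA, CHI, CDG), (MIA, MIA, CDG), (MIA, NYC, CDG)}

Natural join on code: {(BOS, DEN, IAD, ATL), (BOS, DEN, IAD, DC), (BOS, DEN, IAD, LA), (BOS, DEN, IAD, SF), (CDG, DEN, MIA, ATL), (CDG, DEN, MIA, DC), (CDG, DEN, MIA, LA), (CDG, DEN, MIA, SF), (CDG, MIA, ATL, BOS), (CDG, MIA, ATL, CHI), (CDG, MIA, ATL, DEN), (CDG, MIA, ATL, MIA), (CDG, MIA, ATL, NYC), (DEN, DEN, HND, ATL), (DEN, DEN, HND, DC), (DEN, DEN, HND, LA), (DEN, DEN, HND, SF), (ORD, MIA, DEN, BOS), (ORD, MIA, DEN, CHI), (ORD, MIA, DEN, DEN), (ORD, MIA, DEN, MIA), (ORD, MIA, DEN, NYC), (SFO, MIA, IAD, BOS), (SFO, MIA, IAD, CHI), (SFO, MIA, IAD, DEN), (SFO, MIA, IAD, MIA), (SFO, MIA, IAD, NYC)}
Apply σ_{city ≠ BOS}; surviving tuples: {(BOS, DEN, IAD, ATL), (BOS, DEN, IAD, DC), (BOS, DEN, IAD, LA), (BOS, DEN, IAD, SF), (CDG, DEN, MIA, ATL), (CDG, DEN, MIA, DC), (CDG, DEN, MIA, LA), (CDG, DEN, MIA, SF), (CDG, MIA, ATL, CHI), (CDG, MIA, ATL, DEN), (CDG, MIA, ATL, MIA), (CDG, MIA, ATL, NYC), (DEN, DEN, HND, ATL), (DEN, DEN, HND, DC), (DEN, DEN, HND, LA), (DEN, DEN, HND, SF), (ORD, MIA, DEN, CHI), (ORD, MIA, DEN, DEN), (ORD, MIA, DEN, MIA), (ORD, MIA, DEN, NYC), (SFO, MIA, IAD, CHI), (SFO, MIA, IAD, DEN), (SFO, MIA, IAD, MIA), (SFO, MIA, IAD, NYC)}
Apply σ_{city ≠ DEN}; surviving tuples: {(BOS, DEN, IAD, ATL), (BOS, DEN, IAD, DC), (BOS, DEN, IAD, LA), (BOS, DEN, IAD, SF), (CDG, DEN, MIA, ATL), (CDG, DEN, MIA, DC), (CDG, DEN, MIA, LA), (CDG, DEN, MIA, SF), (CDG, MIA, ATL, CHI), (CDG, MIA, ATL, MIA), (CDG, MIA, ATL, NYC), (DEN, DEN, HND, ATL), (DEN, DEN, HND, DC), (DEN, DEN, HND, LA), (DEN, DEN, HND, SF), (ORD, MIA, DEN, CHI), (ORD, MIA, DEN, MIA), (ORD, MIA, DEN, NYC), (SFO, MIA, IAD, CHI), (SFO, MIA, IAD, MIA), (SFO, MIA, IAD, NYC)}
Apply σ_{src = ATL}; surviving tuples: {(CDG, MIA, ATL, CHI), (CDG, MIA, ATL, MIA), (CDG, MIA, ATL, NYC)}
π_{code, city, dst} gives {(MIA, CHI, CDG), (MIA, MIA, CDG), (MIA, NYC, CDG)}.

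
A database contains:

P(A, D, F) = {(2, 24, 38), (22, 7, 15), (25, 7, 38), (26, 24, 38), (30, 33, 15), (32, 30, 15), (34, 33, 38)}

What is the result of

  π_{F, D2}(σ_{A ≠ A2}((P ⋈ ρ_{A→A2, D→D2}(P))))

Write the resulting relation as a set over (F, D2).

ρ[A→A2, D→D2]: schema becomes (A2, D2, F); tuples unchanged.
P ⋈ ρ_{A→A2, D→D2}(P) (natural join on F): {(2, 24, 38, 2, 24), (2, 24, 38, 25, 7), (2, 24, 38, 26, 24), (2, 24, 38, 34, 33), (22, 7, 15, 22, 7), (22, 7, 15, 30, 33), (22, 7, 15, 32, 30), (25, 7, 38, 2, 24), (25, 7, 38, 25, 7), (25, 7, 38, 26, 24), (25, 7, 38, 34, 33), (26, 24, 38, 2, 24), (26, 24, 38, 25, 7), (26, 24, 38, 26, 24), (26, 24, 38, 34, 33), (30, 33, 15, 22, 7), (30, 33, 15, 30, 33), (30, 33, 15, 32, 30), (32, 30, 15, 22, 7), (32, 30, 15, 30, 33), (32, 30, 15, 32, 30), (34, 33, 38, 2, 24), (34, 33, 38, 25, 7), (34, 33, 38, 26, 24), (34, 33, 38, 34, 33)}
Selection A ≠ A2: {(2, 24, 38, 25, 7), (2, 24, 38, 26, 24), (2, 24, 38, 34, 33), (22, 7, 15, 30, 33), (22, 7, 15, 32, 30), (25, 7, 38, 2, 24), (25, 7, 38, 26, 24), (25, 7, 38, 34, 33), (26, 24, 38, 2, 24), (26, 24, 38, 25, 7), (26, 24, 38, 34, 33), (30, 33, 15, 22, 7), (30, 33, 15, 32, 30), (32, 30, 15, 22, 7), (32, 30, 15, 30, 33), (34, 33, 38, 2, 24), (34, 33, 38, 25, 7), (34, 33, 38, 26, 24)}
Keep only column(s) F, D2 (12 duplicate(s) eliminated): {(15, 30), (15, 33), (15, 7), (38, 24), (38, 33), (38, 7)}

{(15, 30), (15, 33), (15, 7), (38, 24), (38, 33), (38, 7)}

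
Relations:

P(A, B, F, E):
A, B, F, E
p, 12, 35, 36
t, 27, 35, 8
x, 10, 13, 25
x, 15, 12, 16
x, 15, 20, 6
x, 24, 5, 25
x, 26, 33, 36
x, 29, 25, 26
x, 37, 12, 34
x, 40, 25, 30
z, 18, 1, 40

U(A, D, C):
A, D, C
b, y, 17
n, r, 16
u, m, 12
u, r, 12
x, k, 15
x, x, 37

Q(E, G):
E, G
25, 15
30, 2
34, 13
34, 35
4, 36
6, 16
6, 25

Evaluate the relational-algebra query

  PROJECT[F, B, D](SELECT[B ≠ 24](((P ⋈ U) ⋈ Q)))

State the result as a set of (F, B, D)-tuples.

{(12, 37, k), (12, 37, x), (13, 10, k), (13, 10, x), (20, 15, k), (20, 15, x), (25, 40, k), (25, 40, x)}

Joining P and U on A yields {(x, 10, 13, 25, k, 15), (x, 10, 13, 25, x, 37), (x, 15, 12, 16, k, 15), (x, 15, 12, 16, x, 37), (x, 15, 20, 6, k, 15), (x, 15, 20, 6, x, 37), (x, 24, 5, 25, k, 15), (x, 24, 5, 25, x, 37), (x, 26, 33, 36, k, 15), (x, 26, 33, 36, x, 37), (x, 29, 25, 26, k, 15), (x, 29, 25, 26, x, 37), (x, 37, 12, 34, k, 15), (x, 37, 12, 34, x, 37), (x, 40, 25, 30, k, 15), (x, 40, 25, 30, x, 37)}.
Joining (P ⋈ U) and Q on E yields {(x, 10, 13, 25, k, 15, 15), (x, 10, 13, 25, x, 37, 15), (x, 15, 20, 6, k, 15, 16), (x, 15, 20, 6, k, 15, 25), (x, 15, 20, 6, x, 37, 16), (x, 15, 20, 6, x, 37, 25), (x, 24, 5, 25, k, 15, 15), (x, 24, 5, 25, x, 37, 15), (x, 37, 12, 34, k, 15, 13), (x, 37, 12, 34, k, 15, 35), (x, 37, 12, 34, x, 37, 13), (x, 37, 12, 34, x, 37, 35), (x, 40, 25, 30, k, 15, 2), (x, 40, 25, 30, x, 37, 2)}.
Apply σ_{B ≠ 24}; surviving tuples: {(x, 10, 13, 25, k, 15, 15), (x, 10, 13, 25, x, 37, 15), (x, 15, 20, 6, k, 15, 16), (x, 15, 20, 6, k, 15, 25), (x, 15, 20, 6, x, 37, 16), (x, 15, 20, 6, x, 37, 25), (x, 37, 12, 34, k, 15, 13), (x, 37, 12, 34, k, 15, 35), (x, 37, 12, 34, x, 37, 13), (x, 37, 12, 34, x, 37, 35), (x, 40, 25, 30, k, 15, 2), (x, 40, 25, 30, x, 37, 2)}
Projecting to F, B, D (4 duplicate(s) eliminated): {(12, 37, k), (12, 37, x), (13, 10, k), (13, 10, x), (20, 15, k), (20, 15, x), (25, 40, k), (25, 40, x)}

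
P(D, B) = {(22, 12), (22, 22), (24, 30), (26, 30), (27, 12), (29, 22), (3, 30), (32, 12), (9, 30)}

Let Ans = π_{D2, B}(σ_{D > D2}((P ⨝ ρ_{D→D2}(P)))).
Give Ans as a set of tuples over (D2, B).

ρ[D→D2]: schema becomes (D2, B); tuples unchanged.
Joining P and ρ_{D→D2}(P) on B yields {(22, 12, 22), (22, 12, 27), (22, 12, 32), (22, 22, 22), (22, 22, 29), (24, 30, 24), (24, 30, 26), (24, 30, 3), (24, 30, 9), (26, 30, 24), (26, 30, 26), (26, 30, 3), (26, 30, 9), (27, 12, 22), (27, 12, 27), (27, 12, 32), (29, 22, 22), (29, 22, 29), (3, 30, 24), (3, 30, 26), (3, 30, 3), (3, 30, 9), (32, 12, 22), (32, 12, 27), (32, 12, 32), (9, 30, 24), (9, 30, 26), (9, 30, 3), (9, 30, 9)}.
Apply σ_{D > D2}; surviving tuples: {(24, 30, 3), (24, 30, 9), (26, 30, 24), (26, 30, 3), (26, 30, 9), (27, 12, 22), (29, 22, 22), (32, 12, 22), (32, 12, 27), (9, 30, 3)}
Projecting to D2, B (4 duplicate(s) eliminated): {(22, 12), (22, 22), (24, 30), (27, 12), (3, 30), (9, 30)}

{(22, 12), (22, 22), (24, 30), (27, 12), (3, 30), (9, 30)}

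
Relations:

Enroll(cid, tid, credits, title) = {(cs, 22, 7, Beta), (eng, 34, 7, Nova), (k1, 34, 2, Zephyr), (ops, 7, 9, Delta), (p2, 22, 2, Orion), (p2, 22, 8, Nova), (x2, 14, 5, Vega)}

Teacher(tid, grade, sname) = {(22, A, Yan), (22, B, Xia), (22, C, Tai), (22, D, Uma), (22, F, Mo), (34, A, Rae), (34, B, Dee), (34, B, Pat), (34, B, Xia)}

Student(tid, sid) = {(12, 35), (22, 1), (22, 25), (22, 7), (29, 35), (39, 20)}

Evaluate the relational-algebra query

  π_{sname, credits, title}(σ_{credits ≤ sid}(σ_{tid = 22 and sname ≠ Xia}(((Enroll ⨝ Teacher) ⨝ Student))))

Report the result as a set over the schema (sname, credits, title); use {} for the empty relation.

{(Mo, 2, Orion), (Mo, 7, Beta), (Mo, 8, Nova), (Tai, 2, Orion), (Tai, 7, Beta), (Tai, 8, Nova), (Uma, 2, Orion), (Uma, 7, Beta), (Uma, 8, Nova), (Yan, 2, Orion), (Yan, 7, Beta), (Yan, 8, Nova)}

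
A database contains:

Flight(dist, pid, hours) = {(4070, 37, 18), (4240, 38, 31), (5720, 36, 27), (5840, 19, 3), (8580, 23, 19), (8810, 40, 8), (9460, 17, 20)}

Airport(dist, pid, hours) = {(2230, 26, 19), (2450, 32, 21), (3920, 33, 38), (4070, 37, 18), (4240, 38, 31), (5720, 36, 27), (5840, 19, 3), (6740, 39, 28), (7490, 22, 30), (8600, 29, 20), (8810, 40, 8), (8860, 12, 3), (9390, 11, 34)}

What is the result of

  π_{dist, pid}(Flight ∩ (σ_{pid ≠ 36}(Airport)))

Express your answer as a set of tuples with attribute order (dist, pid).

{(4070, 37), (4240, 38), (5840, 19), (8810, 40)}

Apply σ_{pid ≠ 36}; surviving tuples: {(2230, 26, 19), (2450, 32, 21), (3920, 33, 38), (4070, 37, 18), (4240, 38, 31), (5840, 19, 3), (6740, 39, 28), (7490, 22, 30), (8600, 29, 20), (8810, 40, 8), (8860, 12, 3), (9390, 11, 34)}
Intersection: {(4070, 37, 18), (4240, 38, 31), (5720, 36, 27), (5840, 19, 3), (8580, 23, 19), (8810, 40, 8), (9460, 17, 20)} with {(2230, 26, 19), (2450, 32, 21), (3920, 33, 38), (4070, 37, 18), (4240, 38, 31), (5840, 19, 3), (6740, 39, 28), (7490, 22, 30), (8600, 29, 20), (8810, 40, 8), (8860, 12, 3), (9390, 11, 34)} → {(4070, 37, 18), (4240, 38, 31), (5840, 19, 3), (8810, 40, 8)}
Projecting to dist, pid: {(4070, 37), (4240, 38), (5840, 19), (8810, 40)}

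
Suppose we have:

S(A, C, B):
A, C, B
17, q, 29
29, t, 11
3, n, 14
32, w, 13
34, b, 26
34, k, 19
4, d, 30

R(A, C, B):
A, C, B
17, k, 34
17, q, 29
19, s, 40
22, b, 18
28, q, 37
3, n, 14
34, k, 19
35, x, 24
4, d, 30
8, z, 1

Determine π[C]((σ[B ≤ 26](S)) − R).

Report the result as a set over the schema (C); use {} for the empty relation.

Selection B ≤ 26: {(29, t, 11), (3, n, 14), (32, w, 13), (34, b, 26), (34, k, 19)}
Difference: {(29, t, 11), (3, n, 14), (32, w, 13), (34, b, 26), (34, k, 19)} with {(17, k, 34), (17, q, 29), (19, s, 40), (22, b, 18), (28, q, 37), (3, n, 14), (34, k, 19), (35, x, 24), (4, d, 30), (8, z, 1)} → {(29, t, 11), (32, w, 13), (34, b, 26)}
Projecting to C: {b, t, w}

{b, t, w}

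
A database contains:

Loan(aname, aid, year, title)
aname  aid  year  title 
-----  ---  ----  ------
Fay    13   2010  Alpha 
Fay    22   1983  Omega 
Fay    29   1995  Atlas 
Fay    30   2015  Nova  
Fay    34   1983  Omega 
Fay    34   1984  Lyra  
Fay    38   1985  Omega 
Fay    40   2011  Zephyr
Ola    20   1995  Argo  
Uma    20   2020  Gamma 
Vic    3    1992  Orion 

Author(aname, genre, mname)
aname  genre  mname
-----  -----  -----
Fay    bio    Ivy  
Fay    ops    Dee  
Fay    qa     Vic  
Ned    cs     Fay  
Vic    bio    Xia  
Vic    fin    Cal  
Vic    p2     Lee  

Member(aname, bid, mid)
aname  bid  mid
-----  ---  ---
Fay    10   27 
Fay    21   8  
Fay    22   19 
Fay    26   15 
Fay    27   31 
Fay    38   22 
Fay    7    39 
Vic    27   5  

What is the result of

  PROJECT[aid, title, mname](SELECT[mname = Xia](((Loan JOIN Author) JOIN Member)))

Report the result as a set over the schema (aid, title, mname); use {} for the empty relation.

{(3, Orion, Xia)}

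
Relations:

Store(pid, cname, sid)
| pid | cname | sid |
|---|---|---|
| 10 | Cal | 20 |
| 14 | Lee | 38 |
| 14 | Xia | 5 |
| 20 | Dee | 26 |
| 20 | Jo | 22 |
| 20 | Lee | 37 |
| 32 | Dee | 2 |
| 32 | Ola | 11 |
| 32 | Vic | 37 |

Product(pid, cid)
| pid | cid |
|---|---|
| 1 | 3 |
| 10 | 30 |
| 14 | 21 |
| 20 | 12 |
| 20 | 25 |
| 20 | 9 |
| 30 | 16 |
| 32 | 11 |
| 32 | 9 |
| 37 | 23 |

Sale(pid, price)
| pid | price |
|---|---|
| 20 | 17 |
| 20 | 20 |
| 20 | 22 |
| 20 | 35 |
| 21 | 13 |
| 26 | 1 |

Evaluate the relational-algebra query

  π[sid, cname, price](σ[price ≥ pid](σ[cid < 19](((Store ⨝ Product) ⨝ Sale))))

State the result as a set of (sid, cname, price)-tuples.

{(22, Jo, 20), (22, Jo, 22), (22, Jo, 35), (26, Dee, 20), (26, Dee, 22), (26, Dee, 35), (37, Lee, 20), (37, Lee, 22), (37, Lee, 35)}

Natural join on pid: {(10, Cal, 20, 30), (14, Lee, 38, 21), (14, Xia, 5, 21), (20, Dee, 26, 12), (20, Dee, 26, 25), (20, Dee, 26, 9), (20, Jo, 22, 12), (20, Jo, 22, 25), (20, Jo, 22, 9), (20, Lee, 37, 12), (20, Lee, 37, 25), (20, Lee, 37, 9), (32, Dee, 2, 11), (32, Dee, 2, 9), (32, Ola, 11, 11), (32, Ola, 11, 9), (32, Vic, 37, 11), (32, Vic, 37, 9)}
Natural join on pid: {(20, Dee, 26, 12, 17), (20, Dee, 26, 12, 20), (20, Dee, 26, 12, 22), (20, Dee, 26, 12, 35), (20, Dee, 26, 25, 17), (20, Dee, 26, 25, 20), (20, Dee, 26, 25, 22), (20, Dee, 26, 25, 35), (20, Dee, 26, 9, 17), (20, Dee, 26, 9, 20), (20, Dee, 26, 9, 22), (20, Dee, 26, 9, 35), (20, Jo, 22, 12, 17), (20, Jo, 22, 12, 20), (20, Jo, 22, 12, 22), (20, Jo, 22, 12, 35), (20, Jo, 22, 25, 17), (20, Jo, 22, 25, 20), (20, Jo, 22, 25, 22), (20, Jo, 22, 25, 35), (20, Jo, 22, 9, 17), (20, Jo, 22, 9, 20), (20, Jo, 22, 9, 22), (20, Jo, 22, 9, 35), (20, Lee, 37, 12, 17), (20, Lee, 37, 12, 20), (20, Lee, 37, 12, 22), (20, Lee, 37, 12, 35), (20, Lee, 37, 25, 17), (20, Lee, 37, 25, 20), (20, Lee, 37, 25, 22), (20, Lee, 37, 25, 35), (20, Lee, 37, 9, 17), (20, Lee, 37, 9, 20), (20, Lee, 37, 9, 22), (20, Lee, 37, 9, 35)}
Selection cid < 19: {(20, Dee, 26, 12, 17), (20, Dee, 26, 12, 20), (20, Dee, 26, 12, 22), (20, Dee, 26, 12, 35), (20, Dee, 26, 9, 17), (20, Dee, 26, 9, 20), (20, Dee, 26, 9, 22), (20, Dee, 26, 9, 35), (20, Jo, 22, 12, 17), (20, Jo, 22, 12, 20), (20, Jo, 22, 12, 22), (20, Jo, 22, 12, 35), (20, Jo, 22, 9, 17), (20, Jo, 22, 9, 20), (20, Jo, 22, 9, 22), (20, Jo, 22, 9, 35), (20, Lee, 37, 12, 17), (20, Lee, 37, 12, 20), (20, Lee, 37, 12, 22), (20, Lee, 37, 12, 35), (20, Lee, 37, 9, 17), (20, Lee, 37, 9, 20), (20, Lee, 37, 9, 22), (20, Lee, 37, 9, 35)}
Selection price ≥ pid: {(20, Dee, 26, 12, 20), (20, Dee, 26, 12, 22), (20, Dee, 26, 12, 35), (20, Dee, 26, 9, 20), (20, Dee, 26, 9, 22), (20, Dee, 26, 9, 35), (20, Jo, 22, 12, 20), (20, Jo, 22, 12, 22), (20, Jo, 22, 12, 35), (20, Jo, 22, 9, 20), (20, Jo, 22, 9, 22), (20, Jo, 22, 9, 35), (20, Lee, 37, 12, 20), (20, Lee, 37, 12, 22), (20, Lee, 37, 12, 35), (20, Lee, 37, 9, 20), (20, Lee, 37, 9, 22), (20, Lee, 37, 9, 35)}
π[sid, cname, price]: project onto (sid, cname, price) (9 duplicate(s) eliminated) → {(22, Jo, 20), (22, Jo, 22), (22, Jo, 35), (26, Dee, 20), (26, Dee, 22), (26, Dee, 35), (37, Lee, 20), (37, Lee, 22), (37, Lee, 35)}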